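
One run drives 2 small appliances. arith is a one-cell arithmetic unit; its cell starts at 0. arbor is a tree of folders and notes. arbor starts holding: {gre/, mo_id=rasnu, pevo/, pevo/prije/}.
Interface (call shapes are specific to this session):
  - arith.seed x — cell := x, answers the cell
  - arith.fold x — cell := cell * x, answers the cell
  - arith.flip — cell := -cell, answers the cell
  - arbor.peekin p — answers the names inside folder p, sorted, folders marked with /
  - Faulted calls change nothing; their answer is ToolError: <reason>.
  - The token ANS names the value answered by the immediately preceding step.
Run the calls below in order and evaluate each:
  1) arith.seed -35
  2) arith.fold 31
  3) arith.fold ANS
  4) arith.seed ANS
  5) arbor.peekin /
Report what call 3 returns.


I call seed(x=-35), and observe -35.
Then fold(x=31), and get -1085.
I use fold(x=ANS), and get 1177225.
I run seed(x=ANS): 1177225.
I run peekin(p=/), → [gre/, mo_id, pevo/].

Answer: 1177225


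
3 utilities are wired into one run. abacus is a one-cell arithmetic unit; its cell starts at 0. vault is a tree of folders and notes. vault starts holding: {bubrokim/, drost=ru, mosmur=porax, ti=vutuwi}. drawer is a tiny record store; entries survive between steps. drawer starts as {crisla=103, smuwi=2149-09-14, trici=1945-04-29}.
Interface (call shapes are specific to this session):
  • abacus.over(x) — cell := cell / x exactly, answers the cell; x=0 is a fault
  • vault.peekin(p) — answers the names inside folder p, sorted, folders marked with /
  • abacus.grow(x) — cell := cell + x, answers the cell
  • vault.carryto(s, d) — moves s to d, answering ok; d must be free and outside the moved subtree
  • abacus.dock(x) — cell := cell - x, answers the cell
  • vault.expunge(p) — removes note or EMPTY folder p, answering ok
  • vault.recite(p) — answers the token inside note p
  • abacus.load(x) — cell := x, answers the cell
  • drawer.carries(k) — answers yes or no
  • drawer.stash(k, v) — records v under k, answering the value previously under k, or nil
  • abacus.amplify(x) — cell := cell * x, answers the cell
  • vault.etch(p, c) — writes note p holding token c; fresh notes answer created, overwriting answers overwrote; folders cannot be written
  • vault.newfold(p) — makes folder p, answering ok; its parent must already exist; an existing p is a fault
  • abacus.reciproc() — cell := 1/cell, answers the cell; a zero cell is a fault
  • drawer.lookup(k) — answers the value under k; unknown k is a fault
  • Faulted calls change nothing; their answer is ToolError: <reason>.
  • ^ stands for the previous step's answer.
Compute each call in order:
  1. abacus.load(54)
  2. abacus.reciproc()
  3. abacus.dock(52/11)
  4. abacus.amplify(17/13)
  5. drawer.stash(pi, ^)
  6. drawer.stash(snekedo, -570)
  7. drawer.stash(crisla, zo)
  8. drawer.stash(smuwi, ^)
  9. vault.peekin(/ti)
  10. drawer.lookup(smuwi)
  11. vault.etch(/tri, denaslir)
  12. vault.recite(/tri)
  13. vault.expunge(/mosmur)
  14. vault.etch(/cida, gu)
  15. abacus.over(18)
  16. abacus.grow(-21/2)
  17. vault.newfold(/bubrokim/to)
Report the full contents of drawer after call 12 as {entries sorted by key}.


;; load(x=54) ~> 54
;; reciproc() ~> 1/54
;; dock(x=52/11) ~> -2797/594
;; amplify(x=17/13) ~> -47549/7722
;; stash(k=pi, v=^) ~> nil
;; stash(k=snekedo, v=-570) ~> nil
;; stash(k=crisla, v=zo) ~> 103
;; stash(k=smuwi, v=^) ~> 2149-09-14
;; peekin(p=/ti) ~> ToolError: not a directory
;; lookup(k=smuwi) ~> 103
;; etch(p=/tri, c=denaslir) ~> created
;; recite(p=/tri) ~> denaslir
;; expunge(p=/mosmur) ~> ok
;; etch(p=/cida, c=gu) ~> created
;; over(x=18) ~> -47549/138996
;; grow(x=-21/2) ~> -1507007/138996
;; newfold(p=/bubrokim/to) ~> ok

Answer: {crisla=zo, pi=-47549/7722, smuwi=103, snekedo=-570, trici=1945-04-29}


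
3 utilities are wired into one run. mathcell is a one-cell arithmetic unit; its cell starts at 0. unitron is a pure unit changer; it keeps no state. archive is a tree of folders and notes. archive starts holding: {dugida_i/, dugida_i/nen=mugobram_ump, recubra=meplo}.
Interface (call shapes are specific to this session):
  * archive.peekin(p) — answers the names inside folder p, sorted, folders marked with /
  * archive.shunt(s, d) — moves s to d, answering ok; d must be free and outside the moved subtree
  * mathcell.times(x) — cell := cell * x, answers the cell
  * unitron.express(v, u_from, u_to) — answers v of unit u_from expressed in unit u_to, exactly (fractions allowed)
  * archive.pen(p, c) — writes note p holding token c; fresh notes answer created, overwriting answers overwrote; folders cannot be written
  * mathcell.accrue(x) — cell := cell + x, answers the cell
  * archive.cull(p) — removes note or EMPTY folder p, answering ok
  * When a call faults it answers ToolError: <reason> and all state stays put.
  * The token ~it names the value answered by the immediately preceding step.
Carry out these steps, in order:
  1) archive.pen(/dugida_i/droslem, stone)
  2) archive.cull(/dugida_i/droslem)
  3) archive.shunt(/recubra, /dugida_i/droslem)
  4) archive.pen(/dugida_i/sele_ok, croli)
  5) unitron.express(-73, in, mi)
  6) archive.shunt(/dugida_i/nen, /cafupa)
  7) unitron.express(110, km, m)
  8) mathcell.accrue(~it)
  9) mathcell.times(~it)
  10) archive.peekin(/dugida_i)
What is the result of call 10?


Answer: [droslem, sele_ok]

Derivation:
$ archive.pen p='/dugida_i/droslem' c='stone'
= created
$ archive.cull p='/dugida_i/droslem'
= ok
$ archive.shunt s='/recubra' d='/dugida_i/droslem'
= ok
$ archive.pen p='/dugida_i/sele_ok' c='croli'
= created
$ unitron.express v='-73' u_from='in' u_to='mi'
= -73/63360
$ archive.shunt s='/dugida_i/nen' d='/cafupa'
= ok
$ unitron.express v='110' u_from='km' u_to='m'
= 110000
$ mathcell.accrue x='~it'
= 110000
$ mathcell.times x='~it'
= 12100000000
$ archive.peekin p='/dugida_i'
= [droslem, sele_ok]


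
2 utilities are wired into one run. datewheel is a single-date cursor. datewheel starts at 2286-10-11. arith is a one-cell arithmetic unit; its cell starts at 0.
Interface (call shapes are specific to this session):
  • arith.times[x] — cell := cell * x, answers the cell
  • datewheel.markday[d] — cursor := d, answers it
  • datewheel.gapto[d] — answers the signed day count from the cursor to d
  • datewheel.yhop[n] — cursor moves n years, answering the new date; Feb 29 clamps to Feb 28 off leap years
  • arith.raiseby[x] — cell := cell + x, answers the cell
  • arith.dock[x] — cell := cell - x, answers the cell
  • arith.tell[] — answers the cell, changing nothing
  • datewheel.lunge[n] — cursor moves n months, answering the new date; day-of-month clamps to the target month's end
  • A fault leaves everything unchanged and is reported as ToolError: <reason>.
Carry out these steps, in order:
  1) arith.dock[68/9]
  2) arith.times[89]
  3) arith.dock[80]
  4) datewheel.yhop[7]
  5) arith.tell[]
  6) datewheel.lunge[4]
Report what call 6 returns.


Answer: 2294-02-11

Derivation:
// dock(68/9) == -68/9
// times(89) == -6052/9
// dock(80) == -6772/9
// yhop(7) == 2293-10-11
// tell() == -6772/9
// lunge(4) == 2294-02-11


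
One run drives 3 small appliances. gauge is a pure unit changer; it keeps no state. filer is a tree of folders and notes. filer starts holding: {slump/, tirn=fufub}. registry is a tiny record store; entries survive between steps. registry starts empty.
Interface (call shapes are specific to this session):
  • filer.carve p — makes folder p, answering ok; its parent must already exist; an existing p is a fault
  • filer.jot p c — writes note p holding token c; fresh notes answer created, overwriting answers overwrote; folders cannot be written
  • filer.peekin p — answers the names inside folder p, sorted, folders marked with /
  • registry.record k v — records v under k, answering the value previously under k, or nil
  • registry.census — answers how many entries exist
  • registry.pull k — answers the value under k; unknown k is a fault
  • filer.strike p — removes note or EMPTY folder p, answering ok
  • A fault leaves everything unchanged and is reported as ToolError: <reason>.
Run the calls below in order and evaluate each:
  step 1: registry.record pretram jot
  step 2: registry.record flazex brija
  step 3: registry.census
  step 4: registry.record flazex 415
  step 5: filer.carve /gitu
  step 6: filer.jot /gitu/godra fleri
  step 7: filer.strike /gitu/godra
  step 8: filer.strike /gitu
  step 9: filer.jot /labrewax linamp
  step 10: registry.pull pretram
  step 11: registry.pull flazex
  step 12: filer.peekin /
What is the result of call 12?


Answer: [labrewax, slump/, tirn]

Derivation:
% registry.record k=pretram v=jot
:: nil
% registry.record k=flazex v=brija
:: nil
% registry.census
:: 2
% registry.record k=flazex v=415
:: brija
% filer.carve p=/gitu
:: ok
% filer.jot p=/gitu/godra c=fleri
:: created
% filer.strike p=/gitu/godra
:: ok
% filer.strike p=/gitu
:: ok
% filer.jot p=/labrewax c=linamp
:: created
% registry.pull k=pretram
:: jot
% registry.pull k=flazex
:: 415
% filer.peekin p=/
:: [labrewax, slump/, tirn]


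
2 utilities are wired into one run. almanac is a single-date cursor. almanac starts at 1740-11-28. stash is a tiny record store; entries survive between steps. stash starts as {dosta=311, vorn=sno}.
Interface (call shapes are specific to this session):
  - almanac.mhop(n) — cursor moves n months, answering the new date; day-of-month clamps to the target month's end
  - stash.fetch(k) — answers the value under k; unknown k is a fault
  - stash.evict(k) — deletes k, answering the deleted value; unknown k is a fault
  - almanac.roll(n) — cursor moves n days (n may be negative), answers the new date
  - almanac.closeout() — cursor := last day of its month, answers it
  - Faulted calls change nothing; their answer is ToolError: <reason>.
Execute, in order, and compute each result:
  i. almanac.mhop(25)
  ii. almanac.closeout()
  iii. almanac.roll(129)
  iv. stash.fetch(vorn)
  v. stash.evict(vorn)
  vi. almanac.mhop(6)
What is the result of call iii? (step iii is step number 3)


Answer: 1743-05-09

Derivation:
Step: almanac.mhop[n='25']
Result: 1742-12-28
Step: almanac.closeout[]
Result: 1742-12-31
Step: almanac.roll[n='129']
Result: 1743-05-09
Step: stash.fetch[k='vorn']
Result: sno
Step: stash.evict[k='vorn']
Result: sno
Step: almanac.mhop[n='6']
Result: 1743-11-09


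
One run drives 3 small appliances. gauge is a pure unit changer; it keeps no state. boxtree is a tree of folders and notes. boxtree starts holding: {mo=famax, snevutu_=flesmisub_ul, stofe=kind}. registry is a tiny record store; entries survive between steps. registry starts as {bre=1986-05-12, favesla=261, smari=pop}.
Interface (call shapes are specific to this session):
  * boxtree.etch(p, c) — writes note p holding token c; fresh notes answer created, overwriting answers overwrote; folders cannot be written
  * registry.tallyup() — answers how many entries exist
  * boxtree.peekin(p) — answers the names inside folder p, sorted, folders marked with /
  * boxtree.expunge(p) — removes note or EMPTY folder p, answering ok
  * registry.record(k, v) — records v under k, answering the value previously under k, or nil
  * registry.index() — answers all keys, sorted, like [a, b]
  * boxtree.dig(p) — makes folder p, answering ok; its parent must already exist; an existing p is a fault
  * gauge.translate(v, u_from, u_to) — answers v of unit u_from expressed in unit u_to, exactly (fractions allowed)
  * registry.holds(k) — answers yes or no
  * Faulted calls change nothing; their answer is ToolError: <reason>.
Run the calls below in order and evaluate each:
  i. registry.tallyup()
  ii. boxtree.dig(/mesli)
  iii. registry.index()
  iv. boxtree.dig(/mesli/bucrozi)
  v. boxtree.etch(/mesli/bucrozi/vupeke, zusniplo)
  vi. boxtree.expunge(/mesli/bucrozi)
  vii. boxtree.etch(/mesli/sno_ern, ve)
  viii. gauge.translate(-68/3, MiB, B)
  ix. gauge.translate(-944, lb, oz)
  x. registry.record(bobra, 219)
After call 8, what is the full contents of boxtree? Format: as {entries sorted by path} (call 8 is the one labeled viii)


Now I run registry.tallyup(), and observe 3.
Now I run boxtree.dig(p: /mesli): ok.
Invoking registry.index(), and see [bre, favesla, smari].
I try boxtree.dig(p: /mesli/bucrozi), yielding ok.
Calling boxtree.etch(p: /mesli/bucrozi/vupeke, c: zusniplo), giving created.
I invoke boxtree.expunge(p: /mesli/bucrozi), and see ToolError: not empty.
Then boxtree.etch(p: /mesli/sno_ern, c: ve), giving created.
Now I run gauge.translate(v: -68/3, u_from: MiB, u_to: B), giving -71303168/3.
I call gauge.translate(v: -944, u_from: lb, u_to: oz), giving -15104.
Next I call registry.record(k: bobra, v: 219), and observe nil.

Answer: {mesli/, mesli/bucrozi/, mesli/bucrozi/vupeke=zusniplo, mesli/sno_ern=ve, mo=famax, snevutu_=flesmisub_ul, stofe=kind}


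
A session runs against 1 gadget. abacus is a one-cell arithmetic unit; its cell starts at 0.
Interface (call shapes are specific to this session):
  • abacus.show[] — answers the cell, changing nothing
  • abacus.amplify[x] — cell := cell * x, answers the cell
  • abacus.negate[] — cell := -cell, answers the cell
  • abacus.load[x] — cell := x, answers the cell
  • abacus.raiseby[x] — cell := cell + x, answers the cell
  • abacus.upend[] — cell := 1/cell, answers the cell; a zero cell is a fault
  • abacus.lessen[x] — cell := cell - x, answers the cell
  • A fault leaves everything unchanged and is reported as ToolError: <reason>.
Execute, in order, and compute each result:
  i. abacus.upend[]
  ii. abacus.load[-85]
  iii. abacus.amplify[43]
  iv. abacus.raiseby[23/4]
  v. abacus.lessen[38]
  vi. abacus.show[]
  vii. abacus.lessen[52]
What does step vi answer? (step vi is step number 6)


Answer: -14749/4

Derivation:
>> upend()
<< ToolError: reciprocal of zero
>> load(x=-85)
<< -85
>> amplify(x=43)
<< -3655
>> raiseby(x=23/4)
<< -14597/4
>> lessen(x=38)
<< -14749/4
>> show()
<< -14749/4
>> lessen(x=52)
<< -14957/4


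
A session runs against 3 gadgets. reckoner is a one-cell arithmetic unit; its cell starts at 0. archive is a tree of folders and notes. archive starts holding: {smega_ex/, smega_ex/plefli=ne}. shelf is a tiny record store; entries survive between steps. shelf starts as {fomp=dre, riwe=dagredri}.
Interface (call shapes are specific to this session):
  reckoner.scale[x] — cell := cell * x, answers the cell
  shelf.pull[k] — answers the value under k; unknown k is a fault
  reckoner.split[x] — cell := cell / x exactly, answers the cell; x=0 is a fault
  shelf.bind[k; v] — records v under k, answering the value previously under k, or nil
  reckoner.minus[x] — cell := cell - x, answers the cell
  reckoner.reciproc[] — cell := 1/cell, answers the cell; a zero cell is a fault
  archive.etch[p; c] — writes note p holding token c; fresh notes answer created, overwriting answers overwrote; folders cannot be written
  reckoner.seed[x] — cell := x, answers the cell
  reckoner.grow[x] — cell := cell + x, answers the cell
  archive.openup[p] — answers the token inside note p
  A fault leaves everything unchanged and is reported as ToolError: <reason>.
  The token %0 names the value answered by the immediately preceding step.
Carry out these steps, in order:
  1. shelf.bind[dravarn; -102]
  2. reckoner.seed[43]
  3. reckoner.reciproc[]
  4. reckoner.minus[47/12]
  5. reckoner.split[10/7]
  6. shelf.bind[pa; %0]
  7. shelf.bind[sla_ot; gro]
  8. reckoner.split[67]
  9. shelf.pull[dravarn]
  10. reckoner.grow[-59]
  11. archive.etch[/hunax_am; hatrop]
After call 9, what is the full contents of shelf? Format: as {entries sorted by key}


Invoking shelf.bind on dravarn, -102, — result: nil.
Calling reckoner.seed on 43, and see 43.
I invoke reckoner.reciproc(), and observe 1/43.
Now I run reckoner.minus on 47/12, — result: -2009/516.
Using reckoner.split on 10/7, yielding -14063/5160.
Using shelf.bind on pa, %0, giving nil.
Using shelf.bind on sla_ot, gro: nil.
Calling reckoner.split on 67, → -14063/345720.
Then shelf.pull on dravarn, yielding -102.
I run reckoner.grow on -59, which returns -20411543/345720.
I invoke archive.etch on /hunax_am, hatrop, and see created.

Answer: {dravarn=-102, fomp=dre, pa=-14063/5160, riwe=dagredri, sla_ot=gro}


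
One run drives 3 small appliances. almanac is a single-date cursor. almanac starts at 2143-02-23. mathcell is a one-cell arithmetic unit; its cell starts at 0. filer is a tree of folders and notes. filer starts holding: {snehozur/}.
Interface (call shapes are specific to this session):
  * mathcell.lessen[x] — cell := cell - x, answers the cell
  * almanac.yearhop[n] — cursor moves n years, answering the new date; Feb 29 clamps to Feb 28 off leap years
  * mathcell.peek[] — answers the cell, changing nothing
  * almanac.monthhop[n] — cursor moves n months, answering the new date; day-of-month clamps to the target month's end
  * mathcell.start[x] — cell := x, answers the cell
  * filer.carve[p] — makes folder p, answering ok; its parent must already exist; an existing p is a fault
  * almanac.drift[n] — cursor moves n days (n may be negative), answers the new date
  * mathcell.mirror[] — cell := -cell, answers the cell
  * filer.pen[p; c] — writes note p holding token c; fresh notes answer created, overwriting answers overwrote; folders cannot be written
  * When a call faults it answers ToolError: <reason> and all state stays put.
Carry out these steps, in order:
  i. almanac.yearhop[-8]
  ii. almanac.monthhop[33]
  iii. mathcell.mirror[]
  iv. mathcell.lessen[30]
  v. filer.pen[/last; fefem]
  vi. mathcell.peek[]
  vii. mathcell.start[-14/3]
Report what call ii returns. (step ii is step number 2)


Answer: 2137-11-23

Derivation:
% almanac.yearhop n→-8
  2135-02-23
% almanac.monthhop n→33
  2137-11-23
% mathcell.mirror
  0
% mathcell.lessen x→30
  -30
% filer.pen p→/last c→fefem
  created
% mathcell.peek
  -30
% mathcell.start x→-14/3
  -14/3


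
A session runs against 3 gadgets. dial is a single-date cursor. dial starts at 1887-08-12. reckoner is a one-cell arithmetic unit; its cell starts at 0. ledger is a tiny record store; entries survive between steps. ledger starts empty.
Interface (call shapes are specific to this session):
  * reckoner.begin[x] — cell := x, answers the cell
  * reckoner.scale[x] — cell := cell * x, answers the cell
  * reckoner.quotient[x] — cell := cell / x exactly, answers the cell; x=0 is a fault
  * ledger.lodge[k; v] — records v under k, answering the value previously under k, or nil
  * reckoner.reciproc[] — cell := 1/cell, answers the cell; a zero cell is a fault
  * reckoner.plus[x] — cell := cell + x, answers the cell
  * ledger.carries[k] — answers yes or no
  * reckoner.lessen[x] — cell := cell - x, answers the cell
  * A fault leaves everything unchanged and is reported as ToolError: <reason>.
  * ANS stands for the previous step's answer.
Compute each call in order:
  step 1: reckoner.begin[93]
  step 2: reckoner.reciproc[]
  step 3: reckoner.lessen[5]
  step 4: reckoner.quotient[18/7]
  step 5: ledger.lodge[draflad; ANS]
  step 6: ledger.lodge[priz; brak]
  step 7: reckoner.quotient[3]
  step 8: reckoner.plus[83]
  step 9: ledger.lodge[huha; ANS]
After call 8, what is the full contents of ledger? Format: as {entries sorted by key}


Answer: {draflad=-1624/837, priz=brak}

Derivation:
% reckoner.begin x=93
:: 93
% reckoner.reciproc
:: 1/93
% reckoner.lessen x=5
:: -464/93
% reckoner.quotient x=18/7
:: -1624/837
% ledger.lodge k=draflad v=ANS
:: nil
% ledger.lodge k=priz v=brak
:: nil
% reckoner.quotient x=3
:: -1624/2511
% reckoner.plus x=83
:: 206789/2511
% ledger.lodge k=huha v=ANS
:: nil


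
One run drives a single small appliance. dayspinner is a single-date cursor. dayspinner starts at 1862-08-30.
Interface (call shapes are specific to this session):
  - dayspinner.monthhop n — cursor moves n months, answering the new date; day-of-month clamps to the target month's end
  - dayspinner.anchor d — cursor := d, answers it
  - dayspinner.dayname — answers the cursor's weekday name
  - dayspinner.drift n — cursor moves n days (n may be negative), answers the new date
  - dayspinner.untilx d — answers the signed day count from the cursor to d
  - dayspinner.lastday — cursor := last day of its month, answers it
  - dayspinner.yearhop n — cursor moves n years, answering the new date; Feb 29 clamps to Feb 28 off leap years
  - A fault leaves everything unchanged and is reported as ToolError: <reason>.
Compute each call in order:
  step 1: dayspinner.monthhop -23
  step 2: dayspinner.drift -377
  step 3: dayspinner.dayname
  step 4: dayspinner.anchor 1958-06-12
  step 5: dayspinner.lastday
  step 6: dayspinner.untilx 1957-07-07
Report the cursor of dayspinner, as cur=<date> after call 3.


>>> monthhop n: -23
:: 1860-09-30
>>> drift n: -377
:: 1859-09-19
>>> dayname
:: Monday
>>> anchor d: 1958-06-12
:: 1958-06-12
>>> lastday
:: 1958-06-30
>>> untilx d: 1957-07-07
:: -358

Answer: cur=1859-09-19


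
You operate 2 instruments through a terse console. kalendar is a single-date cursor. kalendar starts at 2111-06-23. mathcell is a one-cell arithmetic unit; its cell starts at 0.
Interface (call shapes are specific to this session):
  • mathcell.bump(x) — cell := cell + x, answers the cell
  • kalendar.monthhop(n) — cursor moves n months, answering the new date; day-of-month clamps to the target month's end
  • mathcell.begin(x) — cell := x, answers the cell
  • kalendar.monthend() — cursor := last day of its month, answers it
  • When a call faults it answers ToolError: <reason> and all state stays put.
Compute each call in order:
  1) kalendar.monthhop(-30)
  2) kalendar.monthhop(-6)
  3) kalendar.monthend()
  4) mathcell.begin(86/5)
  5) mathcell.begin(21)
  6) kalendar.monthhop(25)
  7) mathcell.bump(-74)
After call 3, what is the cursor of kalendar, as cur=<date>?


[in] kalendar.monthhop n→-30
:: 2108-12-23
[in] kalendar.monthhop n→-6
:: 2108-06-23
[in] kalendar.monthend
:: 2108-06-30
[in] mathcell.begin x→86/5
:: 86/5
[in] mathcell.begin x→21
:: 21
[in] kalendar.monthhop n→25
:: 2110-07-30
[in] mathcell.bump x→-74
:: -53

Answer: cur=2108-06-30


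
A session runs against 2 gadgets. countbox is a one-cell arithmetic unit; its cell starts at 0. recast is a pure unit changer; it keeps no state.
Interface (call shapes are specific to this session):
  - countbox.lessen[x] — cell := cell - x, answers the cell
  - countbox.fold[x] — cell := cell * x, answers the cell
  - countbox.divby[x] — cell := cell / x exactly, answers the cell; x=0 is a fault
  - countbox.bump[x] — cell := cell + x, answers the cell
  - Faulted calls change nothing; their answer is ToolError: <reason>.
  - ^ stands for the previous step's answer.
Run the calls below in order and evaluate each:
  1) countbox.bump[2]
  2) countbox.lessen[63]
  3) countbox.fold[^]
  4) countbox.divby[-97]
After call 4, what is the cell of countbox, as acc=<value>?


-- 1. bump(x→2) ~> 2
-- 2. lessen(x→63) ~> -61
-- 3. fold(x→^) ~> 3721
-- 4. divby(x→-97) ~> -3721/97

Answer: acc=-3721/97


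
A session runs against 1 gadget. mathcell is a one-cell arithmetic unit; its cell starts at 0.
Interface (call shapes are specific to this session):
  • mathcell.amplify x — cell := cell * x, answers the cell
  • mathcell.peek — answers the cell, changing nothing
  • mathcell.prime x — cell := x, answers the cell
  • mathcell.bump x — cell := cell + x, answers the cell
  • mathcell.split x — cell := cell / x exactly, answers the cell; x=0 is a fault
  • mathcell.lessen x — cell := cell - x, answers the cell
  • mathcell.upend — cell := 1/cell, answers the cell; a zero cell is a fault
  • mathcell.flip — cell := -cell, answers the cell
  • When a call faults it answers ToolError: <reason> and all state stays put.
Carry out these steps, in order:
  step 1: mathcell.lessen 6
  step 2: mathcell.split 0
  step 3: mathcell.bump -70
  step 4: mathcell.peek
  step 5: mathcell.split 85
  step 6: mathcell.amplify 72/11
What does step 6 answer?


-- mathcell.lessen(6) : -6
-- mathcell.split(0) : ToolError: division by zero
-- mathcell.bump(-70) : -76
-- mathcell.peek() : -76
-- mathcell.split(85) : -76/85
-- mathcell.amplify(72/11) : -5472/935

Answer: -5472/935


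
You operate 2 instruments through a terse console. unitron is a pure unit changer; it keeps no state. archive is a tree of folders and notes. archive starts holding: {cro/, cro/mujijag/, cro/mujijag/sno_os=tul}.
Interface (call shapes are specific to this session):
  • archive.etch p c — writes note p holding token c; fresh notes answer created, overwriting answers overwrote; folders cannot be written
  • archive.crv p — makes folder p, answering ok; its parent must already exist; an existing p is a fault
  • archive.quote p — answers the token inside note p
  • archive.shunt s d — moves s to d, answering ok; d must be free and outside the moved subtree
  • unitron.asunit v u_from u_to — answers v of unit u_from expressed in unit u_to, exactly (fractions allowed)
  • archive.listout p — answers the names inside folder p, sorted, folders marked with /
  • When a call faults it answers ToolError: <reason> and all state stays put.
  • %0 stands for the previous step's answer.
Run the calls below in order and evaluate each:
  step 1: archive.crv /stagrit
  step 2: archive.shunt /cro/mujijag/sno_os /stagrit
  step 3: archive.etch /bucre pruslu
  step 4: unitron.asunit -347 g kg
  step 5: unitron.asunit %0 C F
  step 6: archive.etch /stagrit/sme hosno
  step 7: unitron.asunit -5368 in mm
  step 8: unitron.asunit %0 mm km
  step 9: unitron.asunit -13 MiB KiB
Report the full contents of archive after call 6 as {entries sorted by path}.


Answer: {bucre=pruslu, cro/, cro/mujijag/, cro/mujijag/sno_os=tul, stagrit/, stagrit/sme=hosno}

Derivation:
==> crv(p: /stagrit)
<== ok
==> shunt(s: /cro/mujijag/sno_os, d: /stagrit)
<== ToolError: exists
==> etch(p: /bucre, c: pruslu)
<== created
==> asunit(v: -347, u_from: g, u_to: kg)
<== -347/1000
==> asunit(v: %0, u_from: C, u_to: F)
<== 156877/5000
==> etch(p: /stagrit/sme, c: hosno)
<== created
==> asunit(v: -5368, u_from: in, u_to: mm)
<== -681736/5
==> asunit(v: %0, u_from: mm, u_to: km)
<== -85217/625000
==> asunit(v: -13, u_from: MiB, u_to: KiB)
<== -13312


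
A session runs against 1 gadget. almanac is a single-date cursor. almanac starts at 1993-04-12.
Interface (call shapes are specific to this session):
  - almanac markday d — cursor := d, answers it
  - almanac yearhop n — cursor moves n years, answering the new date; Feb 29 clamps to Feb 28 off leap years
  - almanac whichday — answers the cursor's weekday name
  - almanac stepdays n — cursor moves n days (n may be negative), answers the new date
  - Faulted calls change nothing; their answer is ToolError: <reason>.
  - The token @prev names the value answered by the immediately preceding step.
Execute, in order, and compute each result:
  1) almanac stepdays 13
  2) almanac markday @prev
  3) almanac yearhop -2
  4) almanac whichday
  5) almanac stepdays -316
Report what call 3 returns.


Answer: 1991-04-25

Derivation:
% almanac stepdays(n: 13) ~> 1993-04-25
% almanac markday(d: @prev) ~> 1993-04-25
% almanac yearhop(n: -2) ~> 1991-04-25
% almanac whichday() ~> Thursday
% almanac stepdays(n: -316) ~> 1990-06-13


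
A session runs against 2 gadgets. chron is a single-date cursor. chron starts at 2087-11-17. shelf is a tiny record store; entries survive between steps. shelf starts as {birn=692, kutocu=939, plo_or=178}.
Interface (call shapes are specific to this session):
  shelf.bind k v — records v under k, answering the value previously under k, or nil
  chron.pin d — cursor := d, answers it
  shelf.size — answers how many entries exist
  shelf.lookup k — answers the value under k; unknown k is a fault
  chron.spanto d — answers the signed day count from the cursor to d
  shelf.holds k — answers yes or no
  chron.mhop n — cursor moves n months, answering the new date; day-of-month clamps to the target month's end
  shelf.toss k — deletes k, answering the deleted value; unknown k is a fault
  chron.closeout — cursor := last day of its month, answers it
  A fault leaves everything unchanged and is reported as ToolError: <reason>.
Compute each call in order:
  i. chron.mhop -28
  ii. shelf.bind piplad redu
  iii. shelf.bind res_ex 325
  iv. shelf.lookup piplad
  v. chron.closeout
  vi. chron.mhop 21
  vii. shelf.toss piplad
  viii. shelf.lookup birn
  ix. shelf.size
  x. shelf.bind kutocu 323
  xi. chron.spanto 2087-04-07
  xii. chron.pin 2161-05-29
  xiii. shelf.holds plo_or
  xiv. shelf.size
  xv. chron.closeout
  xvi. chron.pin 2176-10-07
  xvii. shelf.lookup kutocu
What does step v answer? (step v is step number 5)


Answer: 2085-07-31

Derivation:
-- 1. chron.mhop(n='-28') -> 2085-07-17
-- 2. shelf.bind(k='piplad', v='redu') -> nil
-- 3. shelf.bind(k='res_ex', v='325') -> nil
-- 4. shelf.lookup(k='piplad') -> redu
-- 5. chron.closeout() -> 2085-07-31
-- 6. chron.mhop(n='21') -> 2087-04-30
-- 7. shelf.toss(k='piplad') -> redu
-- 8. shelf.lookup(k='birn') -> 692
-- 9. shelf.size() -> 4
-- 10. shelf.bind(k='kutocu', v='323') -> 939
-- 11. chron.spanto(d='2087-04-07') -> -23
-- 12. chron.pin(d='2161-05-29') -> 2161-05-29
-- 13. shelf.holds(k='plo_or') -> yes
-- 14. shelf.size() -> 4
-- 15. chron.closeout() -> 2161-05-31
-- 16. chron.pin(d='2176-10-07') -> 2176-10-07
-- 17. shelf.lookup(k='kutocu') -> 323


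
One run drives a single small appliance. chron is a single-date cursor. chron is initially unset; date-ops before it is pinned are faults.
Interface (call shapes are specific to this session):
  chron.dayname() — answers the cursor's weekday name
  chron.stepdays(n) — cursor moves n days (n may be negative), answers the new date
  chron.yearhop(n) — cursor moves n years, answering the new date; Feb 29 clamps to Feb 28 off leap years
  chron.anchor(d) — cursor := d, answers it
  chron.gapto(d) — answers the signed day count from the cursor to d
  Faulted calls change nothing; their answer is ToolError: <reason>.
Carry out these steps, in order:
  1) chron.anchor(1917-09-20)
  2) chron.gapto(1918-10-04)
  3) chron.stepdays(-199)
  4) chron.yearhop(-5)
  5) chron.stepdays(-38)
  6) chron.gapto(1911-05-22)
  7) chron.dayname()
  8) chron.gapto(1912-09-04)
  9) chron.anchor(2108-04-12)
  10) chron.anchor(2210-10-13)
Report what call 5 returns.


Answer: 1912-01-27

Derivation:
·→ chron.anchor(d='1917-09-20')
·← 1917-09-20
·→ chron.gapto(d='1918-10-04')
·← 379
·→ chron.stepdays(n='-199')
·← 1917-03-05
·→ chron.yearhop(n='-5')
·← 1912-03-05
·→ chron.stepdays(n='-38')
·← 1912-01-27
·→ chron.gapto(d='1911-05-22')
·← -250
·→ chron.dayname()
·← Saturday
·→ chron.gapto(d='1912-09-04')
·← 221
·→ chron.anchor(d='2108-04-12')
·← 2108-04-12
·→ chron.anchor(d='2210-10-13')
·← 2210-10-13


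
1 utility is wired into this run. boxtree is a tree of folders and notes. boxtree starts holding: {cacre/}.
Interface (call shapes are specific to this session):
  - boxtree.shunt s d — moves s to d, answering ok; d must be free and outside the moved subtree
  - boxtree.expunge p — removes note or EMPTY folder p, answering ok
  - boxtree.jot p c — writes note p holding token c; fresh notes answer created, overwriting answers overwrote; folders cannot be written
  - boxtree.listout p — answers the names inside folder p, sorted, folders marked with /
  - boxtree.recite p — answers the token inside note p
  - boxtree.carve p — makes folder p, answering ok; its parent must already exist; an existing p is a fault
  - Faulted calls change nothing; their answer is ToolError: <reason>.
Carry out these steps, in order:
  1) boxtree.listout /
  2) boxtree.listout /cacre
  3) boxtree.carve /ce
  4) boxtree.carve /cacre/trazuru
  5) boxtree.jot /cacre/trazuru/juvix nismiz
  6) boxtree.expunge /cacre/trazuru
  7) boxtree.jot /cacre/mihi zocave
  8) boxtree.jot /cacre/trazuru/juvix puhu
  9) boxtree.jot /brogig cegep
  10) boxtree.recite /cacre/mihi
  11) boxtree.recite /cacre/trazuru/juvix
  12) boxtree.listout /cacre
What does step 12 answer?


Answer: [mihi, trazuru/]

Derivation:
;; 1. listout(/) : [cacre/]
;; 2. listout(/cacre) : []
;; 3. carve(/ce) : ok
;; 4. carve(/cacre/trazuru) : ok
;; 5. jot(/cacre/trazuru/juvix, nismiz) : created
;; 6. expunge(/cacre/trazuru) : ToolError: not empty
;; 7. jot(/cacre/mihi, zocave) : created
;; 8. jot(/cacre/trazuru/juvix, puhu) : overwrote
;; 9. jot(/brogig, cegep) : created
;; 10. recite(/cacre/mihi) : zocave
;; 11. recite(/cacre/trazuru/juvix) : puhu
;; 12. listout(/cacre) : [mihi, trazuru/]


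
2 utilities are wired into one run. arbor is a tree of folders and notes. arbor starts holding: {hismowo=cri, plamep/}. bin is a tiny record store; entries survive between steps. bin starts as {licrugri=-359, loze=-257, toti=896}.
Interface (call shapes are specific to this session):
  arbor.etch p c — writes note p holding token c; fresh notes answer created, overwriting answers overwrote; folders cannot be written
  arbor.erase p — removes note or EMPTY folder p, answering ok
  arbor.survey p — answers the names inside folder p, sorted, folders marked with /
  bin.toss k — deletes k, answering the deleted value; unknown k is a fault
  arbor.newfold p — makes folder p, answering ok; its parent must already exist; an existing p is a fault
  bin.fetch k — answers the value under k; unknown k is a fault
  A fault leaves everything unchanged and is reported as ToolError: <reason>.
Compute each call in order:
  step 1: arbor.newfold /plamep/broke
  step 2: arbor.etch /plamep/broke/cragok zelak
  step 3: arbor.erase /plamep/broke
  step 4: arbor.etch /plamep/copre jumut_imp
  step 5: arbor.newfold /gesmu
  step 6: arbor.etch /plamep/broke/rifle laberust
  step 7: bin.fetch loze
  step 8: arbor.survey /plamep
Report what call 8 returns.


Answer: [broke/, copre]

Derivation:
CALL arbor.newfold[p→/plamep/broke]
RET  ok
CALL arbor.etch[p→/plamep/broke/cragok; c→zelak]
RET  created
CALL arbor.erase[p→/plamep/broke]
RET  ToolError: not empty
CALL arbor.etch[p→/plamep/copre; c→jumut_imp]
RET  created
CALL arbor.newfold[p→/gesmu]
RET  ok
CALL arbor.etch[p→/plamep/broke/rifle; c→laberust]
RET  created
CALL bin.fetch[k→loze]
RET  -257
CALL arbor.survey[p→/plamep]
RET  [broke/, copre]


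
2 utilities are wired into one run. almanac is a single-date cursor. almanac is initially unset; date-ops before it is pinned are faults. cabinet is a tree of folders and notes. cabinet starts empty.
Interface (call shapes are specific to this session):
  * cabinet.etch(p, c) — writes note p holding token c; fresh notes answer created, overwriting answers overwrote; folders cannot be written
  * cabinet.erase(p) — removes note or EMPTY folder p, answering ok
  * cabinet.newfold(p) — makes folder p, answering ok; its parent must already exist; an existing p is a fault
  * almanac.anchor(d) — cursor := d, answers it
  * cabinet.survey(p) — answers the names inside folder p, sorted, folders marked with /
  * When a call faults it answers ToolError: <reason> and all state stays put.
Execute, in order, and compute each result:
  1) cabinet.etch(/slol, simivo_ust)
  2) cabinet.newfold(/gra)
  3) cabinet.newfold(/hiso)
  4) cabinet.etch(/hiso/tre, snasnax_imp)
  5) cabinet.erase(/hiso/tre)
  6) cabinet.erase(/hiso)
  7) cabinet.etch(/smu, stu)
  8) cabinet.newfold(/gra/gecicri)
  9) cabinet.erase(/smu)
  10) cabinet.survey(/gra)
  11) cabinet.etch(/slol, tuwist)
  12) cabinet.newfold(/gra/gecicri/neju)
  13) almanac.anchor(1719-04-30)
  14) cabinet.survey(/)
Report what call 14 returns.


CALL cabinet.etch[p='/slol'; c='simivo_ust']
RET  created
CALL cabinet.newfold[p='/gra']
RET  ok
CALL cabinet.newfold[p='/hiso']
RET  ok
CALL cabinet.etch[p='/hiso/tre'; c='snasnax_imp']
RET  created
CALL cabinet.erase[p='/hiso/tre']
RET  ok
CALL cabinet.erase[p='/hiso']
RET  ok
CALL cabinet.etch[p='/smu'; c='stu']
RET  created
CALL cabinet.newfold[p='/gra/gecicri']
RET  ok
CALL cabinet.erase[p='/smu']
RET  ok
CALL cabinet.survey[p='/gra']
RET  [gecicri/]
CALL cabinet.etch[p='/slol'; c='tuwist']
RET  overwrote
CALL cabinet.newfold[p='/gra/gecicri/neju']
RET  ok
CALL almanac.anchor[d='1719-04-30']
RET  1719-04-30
CALL cabinet.survey[p='/']
RET  [gra/, slol]

Answer: [gra/, slol]


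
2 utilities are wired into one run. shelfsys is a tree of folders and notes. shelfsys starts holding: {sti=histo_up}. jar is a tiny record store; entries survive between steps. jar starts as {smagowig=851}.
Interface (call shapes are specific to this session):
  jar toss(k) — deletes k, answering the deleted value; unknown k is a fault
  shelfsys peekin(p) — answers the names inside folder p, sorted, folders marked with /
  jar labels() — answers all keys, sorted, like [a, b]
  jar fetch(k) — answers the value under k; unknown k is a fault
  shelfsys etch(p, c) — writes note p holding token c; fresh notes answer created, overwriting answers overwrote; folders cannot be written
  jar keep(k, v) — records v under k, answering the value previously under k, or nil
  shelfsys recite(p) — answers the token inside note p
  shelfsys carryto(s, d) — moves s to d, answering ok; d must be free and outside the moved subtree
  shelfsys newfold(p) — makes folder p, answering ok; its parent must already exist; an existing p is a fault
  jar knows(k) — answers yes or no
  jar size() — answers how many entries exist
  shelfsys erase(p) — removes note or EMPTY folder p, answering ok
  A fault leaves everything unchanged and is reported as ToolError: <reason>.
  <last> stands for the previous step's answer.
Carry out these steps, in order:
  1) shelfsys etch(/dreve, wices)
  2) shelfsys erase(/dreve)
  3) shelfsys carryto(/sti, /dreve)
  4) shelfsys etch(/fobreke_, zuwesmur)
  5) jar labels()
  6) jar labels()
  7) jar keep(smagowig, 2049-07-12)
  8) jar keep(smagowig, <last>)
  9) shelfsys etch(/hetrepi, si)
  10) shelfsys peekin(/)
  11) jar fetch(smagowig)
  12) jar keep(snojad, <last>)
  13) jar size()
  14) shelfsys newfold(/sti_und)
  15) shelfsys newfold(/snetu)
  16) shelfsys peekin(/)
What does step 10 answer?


> shelfsys etch /dreve wices
:: created
> shelfsys erase /dreve
:: ok
> shelfsys carryto /sti /dreve
:: ok
> shelfsys etch /fobreke_ zuwesmur
:: created
> jar labels
:: [smagowig]
> jar labels
:: [smagowig]
> jar keep smagowig 2049-07-12
:: 851
> jar keep smagowig <last>
:: 2049-07-12
> shelfsys etch /hetrepi si
:: created
> shelfsys peekin /
:: [dreve, fobreke_, hetrepi]
> jar fetch smagowig
:: 851
> jar keep snojad <last>
:: nil
> jar size
:: 2
> shelfsys newfold /sti_und
:: ok
> shelfsys newfold /snetu
:: ok
> shelfsys peekin /
:: [dreve, fobreke_, hetrepi, snetu/, sti_und/]

Answer: [dreve, fobreke_, hetrepi]


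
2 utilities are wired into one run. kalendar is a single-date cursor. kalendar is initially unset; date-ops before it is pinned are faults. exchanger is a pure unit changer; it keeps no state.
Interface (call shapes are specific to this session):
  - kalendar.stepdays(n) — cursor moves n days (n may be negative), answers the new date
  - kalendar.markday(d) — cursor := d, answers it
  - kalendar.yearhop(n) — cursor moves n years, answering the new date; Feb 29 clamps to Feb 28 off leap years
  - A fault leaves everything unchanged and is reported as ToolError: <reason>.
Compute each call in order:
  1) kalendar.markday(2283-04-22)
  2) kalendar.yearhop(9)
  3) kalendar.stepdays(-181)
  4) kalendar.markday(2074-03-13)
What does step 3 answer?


Answer: 2291-10-24

Derivation:
% kalendar.markday(d: 2283-04-22) : 2283-04-22
% kalendar.yearhop(n: 9) : 2292-04-22
% kalendar.stepdays(n: -181) : 2291-10-24
% kalendar.markday(d: 2074-03-13) : 2074-03-13


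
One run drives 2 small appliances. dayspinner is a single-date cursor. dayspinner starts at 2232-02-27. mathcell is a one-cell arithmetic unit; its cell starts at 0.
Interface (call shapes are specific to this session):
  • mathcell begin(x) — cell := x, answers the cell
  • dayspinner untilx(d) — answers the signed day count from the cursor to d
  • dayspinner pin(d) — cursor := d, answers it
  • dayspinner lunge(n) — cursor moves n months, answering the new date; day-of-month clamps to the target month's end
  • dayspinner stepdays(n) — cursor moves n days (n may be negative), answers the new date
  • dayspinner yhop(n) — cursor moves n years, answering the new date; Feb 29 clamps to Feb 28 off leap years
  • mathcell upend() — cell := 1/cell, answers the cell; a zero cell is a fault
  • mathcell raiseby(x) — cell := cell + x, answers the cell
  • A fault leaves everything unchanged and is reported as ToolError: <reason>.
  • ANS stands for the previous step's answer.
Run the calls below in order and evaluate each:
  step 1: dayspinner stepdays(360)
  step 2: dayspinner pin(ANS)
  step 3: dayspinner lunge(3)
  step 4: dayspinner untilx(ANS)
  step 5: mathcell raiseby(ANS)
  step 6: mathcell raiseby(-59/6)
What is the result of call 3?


Answer: 2233-05-21

Derivation:
% dayspinner stepdays 360
[out] 2233-02-21
% dayspinner pin ANS
[out] 2233-02-21
% dayspinner lunge 3
[out] 2233-05-21
% dayspinner untilx ANS
[out] 0
% mathcell raiseby ANS
[out] 0
% mathcell raiseby -59/6
[out] -59/6
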